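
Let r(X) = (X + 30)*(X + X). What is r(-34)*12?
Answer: 3264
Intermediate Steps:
r(X) = 2*X*(30 + X) (r(X) = (30 + X)*(2*X) = 2*X*(30 + X))
r(-34)*12 = (2*(-34)*(30 - 34))*12 = (2*(-34)*(-4))*12 = 272*12 = 3264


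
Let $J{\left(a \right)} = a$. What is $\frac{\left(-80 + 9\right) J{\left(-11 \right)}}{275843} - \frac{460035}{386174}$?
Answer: $- \frac{126595832611}{106523394682} \approx -1.1884$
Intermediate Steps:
$\frac{\left(-80 + 9\right) J{\left(-11 \right)}}{275843} - \frac{460035}{386174} = \frac{\left(-80 + 9\right) \left(-11\right)}{275843} - \frac{460035}{386174} = \left(-71\right) \left(-11\right) \frac{1}{275843} - \frac{460035}{386174} = 781 \cdot \frac{1}{275843} - \frac{460035}{386174} = \frac{781}{275843} - \frac{460035}{386174} = - \frac{126595832611}{106523394682}$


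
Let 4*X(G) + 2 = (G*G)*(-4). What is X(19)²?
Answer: 522729/4 ≈ 1.3068e+5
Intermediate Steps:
X(G) = -½ - G² (X(G) = -½ + ((G*G)*(-4))/4 = -½ + (G²*(-4))/4 = -½ + (-4*G²)/4 = -½ - G²)
X(19)² = (-½ - 1*19²)² = (-½ - 1*361)² = (-½ - 361)² = (-723/2)² = 522729/4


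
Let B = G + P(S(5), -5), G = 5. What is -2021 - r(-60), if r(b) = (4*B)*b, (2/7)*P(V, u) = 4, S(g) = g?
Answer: 2539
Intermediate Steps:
P(V, u) = 14 (P(V, u) = (7/2)*4 = 14)
B = 19 (B = 5 + 14 = 19)
r(b) = 76*b (r(b) = (4*19)*b = 76*b)
-2021 - r(-60) = -2021 - 76*(-60) = -2021 - 1*(-4560) = -2021 + 4560 = 2539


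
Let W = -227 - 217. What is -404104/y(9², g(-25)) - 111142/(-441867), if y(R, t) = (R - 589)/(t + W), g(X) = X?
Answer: -20936171934164/56117109 ≈ -3.7308e+5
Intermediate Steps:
W = -444
y(R, t) = (-589 + R)/(-444 + t) (y(R, t) = (R - 589)/(t - 444) = (-589 + R)/(-444 + t))
-404104/y(9², g(-25)) - 111142/(-441867) = -404104*(-444 - 25)/(-589 + 9²) - 111142/(-441867) = -404104*(-469/(-589 + 81)) - 111142*(-1/441867) = -404104/((-1/469*(-508))) + 111142/441867 = -404104/508/469 + 111142/441867 = -404104*469/508 + 111142/441867 = -47381194/127 + 111142/441867 = -20936171934164/56117109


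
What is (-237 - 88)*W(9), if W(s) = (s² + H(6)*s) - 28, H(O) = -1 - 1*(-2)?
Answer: -20150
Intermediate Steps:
H(O) = 1 (H(O) = -1 + 2 = 1)
W(s) = -28 + s + s² (W(s) = (s² + 1*s) - 28 = (s² + s) - 28 = (s + s²) - 28 = -28 + s + s²)
(-237 - 88)*W(9) = (-237 - 88)*(-28 + 9 + 9²) = -325*(-28 + 9 + 81) = -325*62 = -20150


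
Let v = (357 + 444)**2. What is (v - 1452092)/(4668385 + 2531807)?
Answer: -810491/7200192 ≈ -0.11257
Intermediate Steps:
v = 641601 (v = 801**2 = 641601)
(v - 1452092)/(4668385 + 2531807) = (641601 - 1452092)/(4668385 + 2531807) = -810491/7200192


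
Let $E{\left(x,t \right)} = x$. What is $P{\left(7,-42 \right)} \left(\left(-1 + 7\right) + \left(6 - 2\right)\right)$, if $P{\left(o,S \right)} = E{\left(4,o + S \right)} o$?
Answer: $280$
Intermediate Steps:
$P{\left(o,S \right)} = 4 o$
$P{\left(7,-42 \right)} \left(\left(-1 + 7\right) + \left(6 - 2\right)\right) = 4 \cdot 7 \left(\left(-1 + 7\right) + \left(6 - 2\right)\right) = 28 \left(6 + \left(6 - 2\right)\right) = 28 \left(6 + 4\right) = 28 \cdot 10 = 280$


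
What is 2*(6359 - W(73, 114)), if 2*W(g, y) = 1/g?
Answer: 928413/73 ≈ 12718.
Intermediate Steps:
W(g, y) = 1/(2*g)
2*(6359 - W(73, 114)) = 2*(6359 - 1/(2*73)) = 2*(6359 - 1*1/146) = 2*(6359 - 1/146) = 2*(928413/146) = 928413/73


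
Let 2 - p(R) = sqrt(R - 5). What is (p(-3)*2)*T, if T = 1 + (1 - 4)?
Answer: -8 + 8*I*sqrt(2) ≈ -8.0 + 11.314*I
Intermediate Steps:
T = -2 (T = 1 - 3 = -2)
p(R) = 2 - sqrt(-5 + R) (p(R) = 2 - sqrt(R - 5) = 2 - sqrt(-5 + R))
(p(-3)*2)*T = ((2 - sqrt(-5 - 3))*2)*(-2) = ((2 - sqrt(-8))*2)*(-2) = ((2 - 2*I*sqrt(2))*2)*(-2) = (4 - 4*I*sqrt(2))*(-2) = -8 + 8*I*sqrt(2)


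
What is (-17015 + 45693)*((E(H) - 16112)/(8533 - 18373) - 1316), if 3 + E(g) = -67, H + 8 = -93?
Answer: -30908331077/820 ≈ -3.7693e+7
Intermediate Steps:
H = -101 (H = -8 - 93 = -101)
E(g) = -70 (E(g) = -3 - 67 = -70)
(-17015 + 45693)*((E(H) - 16112)/(8533 - 18373) - 1316) = (-17015 + 45693)*((-70 - 16112)/(8533 - 18373) - 1316) = 28678*(-16182/(-9840) - 1316) = 28678*(-16182*(-1/9840) - 1316) = 28678*(2697/1640 - 1316) = 28678*(-2155543/1640) = -30908331077/820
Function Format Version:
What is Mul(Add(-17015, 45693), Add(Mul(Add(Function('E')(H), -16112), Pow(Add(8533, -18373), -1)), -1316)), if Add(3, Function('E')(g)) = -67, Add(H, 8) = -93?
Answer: Rational(-30908331077, 820) ≈ -3.7693e+7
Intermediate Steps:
H = -101 (H = Add(-8, -93) = -101)
Function('E')(g) = -70 (Function('E')(g) = Add(-3, -67) = -70)
Mul(Add(-17015, 45693), Add(Mul(Add(Function('E')(H), -16112), Pow(Add(8533, -18373), -1)), -1316)) = Mul(Add(-17015, 45693), Add(Mul(Add(-70, -16112), Pow(Add(8533, -18373), -1)), -1316)) = Mul(28678, Add(Mul(-16182, Pow(-9840, -1)), -1316)) = Mul(28678, Add(Mul(-16182, Rational(-1, 9840)), -1316)) = Mul(28678, Add(Rational(2697, 1640), -1316)) = Mul(28678, Rational(-2155543, 1640)) = Rational(-30908331077, 820)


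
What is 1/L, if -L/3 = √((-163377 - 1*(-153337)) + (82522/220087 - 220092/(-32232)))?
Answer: I*√3506087972604275422322/17792774092563 ≈ 0.0033279*I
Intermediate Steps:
L = -3*I*√3506087972604275422322/591153682 (L = -3*√((-163377 - 1*(-153337)) + (82522/220087 - 220092/(-32232))) = -3*√((-163377 + 153337) + (82522*(1/220087) - 220092*(-1/32232))) = -3*√(-10040 + (82522/220087 + 18341/2686)) = -3*√(-10040 + 4258269759/591153682) = -3*I*√3506087972604275422322/591153682 ≈ -300.49*I)
1/L = 1/(-3*I*√3506087972604275422322/591153682) = I*√3506087972604275422322/17792774092563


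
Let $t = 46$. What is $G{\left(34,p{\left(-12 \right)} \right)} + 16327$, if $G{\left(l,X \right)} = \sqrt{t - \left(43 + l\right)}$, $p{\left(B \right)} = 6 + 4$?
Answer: $16327 + i \sqrt{31} \approx 16327.0 + 5.5678 i$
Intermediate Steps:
$p{\left(B \right)} = 10$
$G{\left(l,X \right)} = \sqrt{3 - l}$ ($G{\left(l,X \right)} = \sqrt{46 - \left(43 + l\right)} = \sqrt{3 - l}$)
$G{\left(34,p{\left(-12 \right)} \right)} + 16327 = \sqrt{3 - 34} + 16327 = \sqrt{-31} + 16327 = i \sqrt{31} + 16327 = 16327 + i \sqrt{31}$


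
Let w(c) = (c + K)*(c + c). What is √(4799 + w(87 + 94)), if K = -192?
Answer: √817 ≈ 28.583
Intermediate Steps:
w(c) = 2*c*(-192 + c) (w(c) = (c - 192)*(c + c) = (-192 + c)*(2*c) = 2*c*(-192 + c))
√(4799 + w(87 + 94)) = √(4799 + 2*(87 + 94)*(-192 + (87 + 94))) = √(4799 + 2*181*(-192 + 181)) = √(4799 + 2*181*(-11)) = √(4799 - 3982) = √817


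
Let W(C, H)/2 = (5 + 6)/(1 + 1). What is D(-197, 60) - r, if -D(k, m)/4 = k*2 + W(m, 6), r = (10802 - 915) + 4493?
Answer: -12848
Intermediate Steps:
r = 14380 (r = 9887 + 4493 = 14380)
W(C, H) = 11 (W(C, H) = 2*((5 + 6)/(1 + 1)) = 2*(11/2) = 11)
D(k, m) = -44 - 8*k (D(k, m) = -4*(k*2 + 11) = -4*(2*k + 11) = -4*(11 + 2*k) = -44 - 8*k)
D(-197, 60) - r = (-44 - 8*(-197)) - 1*14380 = (-44 + 1576) - 14380 = 1532 - 14380 = -12848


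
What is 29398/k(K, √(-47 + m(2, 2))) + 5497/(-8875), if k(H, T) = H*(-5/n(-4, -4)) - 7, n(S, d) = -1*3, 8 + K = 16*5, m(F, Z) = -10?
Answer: 260286089/1002875 ≈ 259.54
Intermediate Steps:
K = 72 (K = -8 + 16*5 = -8 + 80 = 72)
n(S, d) = -3
k(H, T) = -7 + 5*H/3 (k(H, T) = H*(-5/(-3)) - 7 = H*(-5*(-⅓)) - 7 = H*(5/3) - 7 = 5*H/3 - 7 = -7 + 5*H/3)
29398/k(K, √(-47 + m(2, 2))) + 5497/(-8875) = 29398/(-7 + (5/3)*72) + 5497/(-8875) = 29398/(-7 + 120) + 5497*(-1/8875) = 29398/113 - 5497/8875 = 260286089/1002875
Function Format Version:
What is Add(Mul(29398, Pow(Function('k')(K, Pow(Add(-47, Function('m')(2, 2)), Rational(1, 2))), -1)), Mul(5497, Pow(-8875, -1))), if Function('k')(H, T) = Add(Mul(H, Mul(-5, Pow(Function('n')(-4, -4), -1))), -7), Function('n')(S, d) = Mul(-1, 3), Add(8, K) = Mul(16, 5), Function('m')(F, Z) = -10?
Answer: Rational(260286089, 1002875) ≈ 259.54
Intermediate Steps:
K = 72 (K = Add(-8, Mul(16, 5)) = Add(-8, 80) = 72)
Function('n')(S, d) = -3
Function('k')(H, T) = Add(-7, Mul(Rational(5, 3), H)) (Function('k')(H, T) = Add(Mul(H, Mul(-5, Pow(-3, -1))), -7) = Add(Mul(H, Mul(-5, Rational(-1, 3))), -7) = Add(Mul(H, Rational(5, 3)), -7) = Add(Mul(Rational(5, 3), H), -7) = Add(-7, Mul(Rational(5, 3), H)))
Add(Mul(29398, Pow(Function('k')(K, Pow(Add(-47, Function('m')(2, 2)), Rational(1, 2))), -1)), Mul(5497, Pow(-8875, -1))) = Add(Mul(29398, Pow(Add(-7, Mul(Rational(5, 3), 72)), -1)), Mul(5497, Pow(-8875, -1))) = Add(Mul(29398, Pow(Add(-7, 120), -1)), Mul(5497, Rational(-1, 8875))) = Add(Mul(29398, Pow(113, -1)), Rational(-5497, 8875)) = Add(Mul(29398, Rational(1, 113)), Rational(-5497, 8875)) = Add(Rational(29398, 113), Rational(-5497, 8875)) = Rational(260286089, 1002875)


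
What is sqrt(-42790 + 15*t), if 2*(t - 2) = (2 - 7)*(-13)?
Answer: I*sqrt(169090)/2 ≈ 205.6*I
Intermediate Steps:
t = 69/2 (t = 2 + ((2 - 7)*(-13))/2 = 2 + (-5*(-13))/2 = 2 + (1/2)*65 = 2 + 65/2 = 69/2 ≈ 34.500)
sqrt(-42790 + 15*t) = sqrt(-42790 + 15*(69/2)) = sqrt(-42790 + 1035/2) = sqrt(-84545/2) = I*sqrt(169090)/2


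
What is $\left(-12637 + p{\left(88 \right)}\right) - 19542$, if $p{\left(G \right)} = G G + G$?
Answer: $-24347$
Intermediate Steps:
$p{\left(G \right)} = G + G^{2}$ ($p{\left(G \right)} = G^{2} + G = G + G^{2}$)
$\left(-12637 + p{\left(88 \right)}\right) - 19542 = \left(-12637 + 88 \left(1 + 88\right)\right) - 19542 = \left(-12637 + 88 \cdot 89\right) - 19542 = \left(-12637 + 7832\right) - 19542 = -4805 - 19542 = -24347$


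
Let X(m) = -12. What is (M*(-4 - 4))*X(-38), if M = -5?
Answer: -480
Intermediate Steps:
(M*(-4 - 4))*X(-38) = -5*(-4 - 4)*(-12) = -5*(-8)*(-12) = 40*(-12) = -480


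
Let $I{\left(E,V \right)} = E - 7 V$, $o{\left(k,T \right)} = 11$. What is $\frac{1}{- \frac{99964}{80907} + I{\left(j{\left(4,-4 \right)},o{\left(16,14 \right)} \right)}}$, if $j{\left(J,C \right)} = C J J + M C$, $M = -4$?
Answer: $- \frac{80907}{10213339} \approx -0.0079217$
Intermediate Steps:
$j{\left(J,C \right)} = - 4 C + C J^{2}$ ($j{\left(J,C \right)} = C J J - 4 C = C J^{2} - 4 C = - 4 C + C J^{2}$)
$\frac{1}{- \frac{99964}{80907} + I{\left(j{\left(4,-4 \right)},o{\left(16,14 \right)} \right)}} = \frac{1}{- \frac{99964}{80907} - \left(77 + 4 \left(-4 + 4^{2}\right)\right)} = \frac{1}{\left(-99964\right) \frac{1}{80907} - \left(77 + 4 \left(-4 + 16\right)\right)} = \frac{1}{- \frac{99964}{80907} - 125} = \frac{1}{- \frac{10213339}{80907}} = - \frac{80907}{10213339}$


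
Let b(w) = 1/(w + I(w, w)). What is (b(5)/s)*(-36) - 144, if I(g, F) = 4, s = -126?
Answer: -9070/63 ≈ -143.97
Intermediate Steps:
b(w) = 1/(4 + w) (b(w) = 1/(w + 4) = 1/(4 + w))
(b(5)/s)*(-36) - 144 = (1/((4 + 5)*(-126)))*(-36) - 144 = (-1/126/9)*(-36) - 144 = ((⅑)*(-1/126))*(-36) - 144 = -1/1134*(-36) - 144 = 2/63 - 144 = -9070/63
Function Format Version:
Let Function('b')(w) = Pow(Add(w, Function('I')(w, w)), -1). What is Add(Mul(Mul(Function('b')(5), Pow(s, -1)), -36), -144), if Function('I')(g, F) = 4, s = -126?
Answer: Rational(-9070, 63) ≈ -143.97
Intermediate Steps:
Function('b')(w) = Pow(Add(4, w), -1) (Function('b')(w) = Pow(Add(w, 4), -1) = Pow(Add(4, w), -1))
Add(Mul(Mul(Function('b')(5), Pow(s, -1)), -36), -144) = Add(Mul(Mul(Pow(Add(4, 5), -1), Pow(-126, -1)), -36), -144) = Add(Mul(Mul(Pow(9, -1), Rational(-1, 126)), -36), -144) = Add(Mul(Mul(Rational(1, 9), Rational(-1, 126)), -36), -144) = Add(Mul(Rational(-1, 1134), -36), -144) = Add(Rational(2, 63), -144) = Rational(-9070, 63)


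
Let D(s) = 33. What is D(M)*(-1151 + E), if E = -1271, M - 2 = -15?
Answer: -79926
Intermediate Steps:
M = -13 (M = 2 - 15 = -13)
D(M)*(-1151 + E) = 33*(-1151 - 1271) = 33*(-2422) = -79926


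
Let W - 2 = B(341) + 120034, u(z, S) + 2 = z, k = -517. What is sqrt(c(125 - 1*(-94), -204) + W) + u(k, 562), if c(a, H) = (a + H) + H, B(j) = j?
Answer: -519 + 2*sqrt(30047) ≈ -172.32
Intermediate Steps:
u(z, S) = -2 + z
c(a, H) = a + 2*H (c(a, H) = (H + a) + H = a + 2*H)
W = 120377 (W = 2 + (341 + 120034) = 2 + 120375 = 120377)
sqrt(c(125 - 1*(-94), -204) + W) + u(k, 562) = sqrt(((125 - 1*(-94)) + 2*(-204)) + 120377) + (-2 - 517) = sqrt(((125 + 94) - 408) + 120377) - 519 = sqrt((219 - 408) + 120377) - 519 = sqrt(-189 + 120377) - 519 = sqrt(120188) - 519 = 2*sqrt(30047) - 519 = -519 + 2*sqrt(30047)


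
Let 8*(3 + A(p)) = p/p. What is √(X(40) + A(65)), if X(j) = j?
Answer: 3*√66/4 ≈ 6.0930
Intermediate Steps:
A(p) = -23/8 (A(p) = -3 + (p/p)/8 = -3 + (⅛)*1 = -3 + ⅛ = -23/8)
√(X(40) + A(65)) = √(40 - 23/8) = √(297/8) = 3*√66/4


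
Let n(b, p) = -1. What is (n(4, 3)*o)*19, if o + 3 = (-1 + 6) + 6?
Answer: -152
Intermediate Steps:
o = 8 (o = -3 + ((-1 + 6) + 6) = -3 + (5 + 6) = -3 + 11 = 8)
(n(4, 3)*o)*19 = -1*8*19 = -8*19 = -152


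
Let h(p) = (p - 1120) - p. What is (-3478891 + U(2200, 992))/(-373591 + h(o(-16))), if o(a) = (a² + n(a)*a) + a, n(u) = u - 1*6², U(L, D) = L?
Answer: 3476691/374711 ≈ 9.2783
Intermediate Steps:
n(u) = -36 + u (n(u) = u - 1*36 = u - 36 = -36 + u)
o(a) = a + a² + a*(-36 + a) (o(a) = (a² + (-36 + a)*a) + a = (a² + a*(-36 + a)) + a = a + a² + a*(-36 + a))
h(p) = -1120 (h(p) = (-1120 + p) - p = -1120)
(-3478891 + U(2200, 992))/(-373591 + h(o(-16))) = (-3478891 + 2200)/(-373591 - 1120) = -3476691/(-374711) = -3476691*(-1/374711) = 3476691/374711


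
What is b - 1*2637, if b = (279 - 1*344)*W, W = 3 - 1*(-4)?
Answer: -3092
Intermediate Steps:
W = 7 (W = 3 + 4 = 7)
b = -455 (b = (279 - 1*344)*7 = (279 - 344)*7 = -65*7 = -455)
b - 1*2637 = -455 - 1*2637 = -455 - 2637 = -3092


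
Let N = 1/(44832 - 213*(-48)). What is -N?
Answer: -1/55056 ≈ -1.8163e-5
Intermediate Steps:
N = 1/55056 (N = 1/(44832 + 10224) = 1/55056 ≈ 1.8163e-5)
-N = -1*1/55056 = -1/55056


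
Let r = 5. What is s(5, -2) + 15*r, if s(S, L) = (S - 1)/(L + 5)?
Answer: 229/3 ≈ 76.333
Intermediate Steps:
s(S, L) = (-1 + S)/(5 + L)
s(5, -2) + 15*r = (-1 + 5)/(5 - 2) + 15*5 = 4/3 + 75 = 229/3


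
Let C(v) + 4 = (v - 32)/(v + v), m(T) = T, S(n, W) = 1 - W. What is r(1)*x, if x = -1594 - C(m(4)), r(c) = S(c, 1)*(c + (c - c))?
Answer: 0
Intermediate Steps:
r(c) = 0 (r(c) = (1 - 1*1)*(c + (c - c)) = (1 - 1)*(c + 0) = 0*c = 0)
C(v) = -4 + (-32 + v)/(2*v) (C(v) = -4 + (v - 32)/(v + v) = -4 + (-32 + v)/((2*v)) = -4 + (-32 + v)*(1/(2*v)) = -4 + (-32 + v)/(2*v))
x = -3173/2 (x = -1594 - (-7/2 - 16/4) = -1594 - (-7/2 - 16*1/4) = -1594 - (-7/2 - 4) = -1594 - 1*(-15/2) = -1594 + 15/2 = -3173/2 ≈ -1586.5)
r(1)*x = 0*(-3173/2) = 0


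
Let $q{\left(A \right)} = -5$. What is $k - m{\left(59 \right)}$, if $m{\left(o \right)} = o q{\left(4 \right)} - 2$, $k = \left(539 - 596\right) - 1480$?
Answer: $-1240$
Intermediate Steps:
$k = -1537$ ($k = \left(539 - 596\right) - 1480 = -57 - 1480 = -1537$)
$m{\left(o \right)} = -2 - 5 o$ ($m{\left(o \right)} = o \left(-5\right) - 2 = - 5 o - 2 = -2 - 5 o$)
$k - m{\left(59 \right)} = -1537 - \left(-2 - 295\right) = -1537 - -297 = -1537 + 297 = -1240$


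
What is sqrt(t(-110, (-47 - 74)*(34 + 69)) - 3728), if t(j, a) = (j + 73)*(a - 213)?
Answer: 2*sqrt(116321) ≈ 682.12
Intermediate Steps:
t(j, a) = (-213 + a)*(73 + j) (t(j, a) = (73 + j)*(-213 + a) = (-213 + a)*(73 + j))
sqrt(t(-110, (-47 - 74)*(34 + 69)) - 3728) = sqrt((-15549 - 213*(-110) + 73*((-47 - 74)*(34 + 69)) + ((-47 - 74)*(34 + 69))*(-110)) - 3728) = sqrt((-15549 + 23430 + 73*(-121*103) - 121*103*(-110)) - 3728) = sqrt((-15549 + 23430 + 73*(-12463) - 12463*(-110)) - 3728) = sqrt((-15549 + 23430 - 909799 + 1370930) - 3728) = sqrt(469012 - 3728) = sqrt(465284) = 2*sqrt(116321)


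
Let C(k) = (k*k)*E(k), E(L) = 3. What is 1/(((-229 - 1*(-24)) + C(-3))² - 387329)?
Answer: -1/355645 ≈ -2.8118e-6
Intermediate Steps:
C(k) = 3*k² (C(k) = (k*k)*3 = k²*3 = 3*k²)
1/(((-229 - 1*(-24)) + C(-3))² - 387329) = 1/(((-229 - 1*(-24)) + 3*(-3)²)² - 387329) = 1/(((-229 + 24) + 3*9)² - 387329) = 1/((-205 + 27)² - 387329) = 1/((-178)² - 387329) = 1/(31684 - 387329) = 1/(-355645) = -1/355645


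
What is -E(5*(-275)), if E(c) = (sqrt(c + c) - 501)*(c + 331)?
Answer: -523044 + 5220*I*sqrt(110) ≈ -5.2304e+5 + 54748.0*I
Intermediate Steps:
E(c) = (-501 + sqrt(2)*sqrt(c))*(331 + c) (E(c) = (sqrt(2*c) - 501)*(331 + c) = (sqrt(2)*sqrt(c) - 501)*(331 + c) = (-501 + sqrt(2)*sqrt(c))*(331 + c))
-E(5*(-275)) = -(-165831 - 2505*(-275) + sqrt(2)*(5*(-275))**(3/2) + 331*sqrt(2)*sqrt(5*(-275))) = -(-165831 - 501*(-1375) + sqrt(2)*(-1375)**(3/2) + 331*sqrt(2)*sqrt(-1375)) = -(-165831 + 688875 + sqrt(2)*(-6875*I*sqrt(55)) + 331*sqrt(2)*(5*I*sqrt(55))) = -(-165831 + 688875 - 6875*I*sqrt(110) + 1655*I*sqrt(110)) = -(523044 - 5220*I*sqrt(110)) = -523044 + 5220*I*sqrt(110)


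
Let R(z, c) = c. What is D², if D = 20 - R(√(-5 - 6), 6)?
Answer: 196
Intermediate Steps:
D = 14 (D = 20 - 1*6 = 20 - 6 = 14)
D² = 14² = 196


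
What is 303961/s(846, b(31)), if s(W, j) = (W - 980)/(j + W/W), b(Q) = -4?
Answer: 911883/134 ≈ 6805.1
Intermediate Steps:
s(W, j) = (-980 + W)/(1 + j) (s(W, j) = (-980 + W)/(j + 1) = (-980 + W)/(1 + j))
303961/s(846, b(31)) = 303961/(((-980 + 846)/(1 - 4))) = 303961/((-134/(-3))) = 303961/((-1/3*(-134))) = 303961/(134/3) = 303961*(3/134) = 911883/134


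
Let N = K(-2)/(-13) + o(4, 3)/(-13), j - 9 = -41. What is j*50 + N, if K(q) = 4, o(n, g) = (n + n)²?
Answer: -20868/13 ≈ -1605.2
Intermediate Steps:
o(n, g) = 4*n² (o(n, g) = (2*n)² = 4*n²)
j = -32 (j = 9 - 41 = -32)
N = -68/13 (N = 4/(-13) + (4*4²)/(-13) = 4*(-1/13) + (4*16)*(-1/13) = -4/13 + 64*(-1/13) = -4/13 - 64/13 = -68/13 ≈ -5.2308)
j*50 + N = -32*50 - 68/13 = -1600 - 68/13 = -20868/13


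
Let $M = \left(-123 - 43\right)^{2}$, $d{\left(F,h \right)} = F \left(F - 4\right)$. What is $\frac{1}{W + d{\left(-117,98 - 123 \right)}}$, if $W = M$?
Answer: $\frac{1}{41713} \approx 2.3973 \cdot 10^{-5}$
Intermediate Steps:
$d{\left(F,h \right)} = F \left(-4 + F\right)$
$M = 27556$ ($M = \left(-123 + \left(-50 + 7\right)\right)^{2} = \left(-123 - 43\right)^{2} = \left(-166\right)^{2} = 27556$)
$W = 27556$
$\frac{1}{W + d{\left(-117,98 - 123 \right)}} = \frac{1}{27556 - 117 \left(-4 - 117\right)} = \frac{1}{27556 - -14157} = \frac{1}{27556 + 14157} = \frac{1}{41713}$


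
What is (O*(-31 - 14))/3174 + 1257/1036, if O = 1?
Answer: 657183/548044 ≈ 1.1991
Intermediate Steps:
(O*(-31 - 14))/3174 + 1257/1036 = (1*(-31 - 14))/3174 + 1257/1036 = (1*(-45))*(1/3174) + 1257*(1/1036) = -45*1/3174 + 1257/1036 = -15/1058 + 1257/1036 = 657183/548044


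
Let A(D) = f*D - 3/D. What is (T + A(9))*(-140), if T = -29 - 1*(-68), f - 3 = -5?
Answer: -8680/3 ≈ -2893.3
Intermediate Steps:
f = -2 (f = 3 - 5 = -2)
A(D) = -3/D - 2*D (A(D) = -2*D - 3/D = -3/D - 2*D)
T = 39 (T = -29 + 68 = 39)
(T + A(9))*(-140) = (39 + (-3/9 - 2*9))*(-140) = (39 + (-3*1/9 - 18))*(-140) = (39 + (-1/3 - 18))*(-140) = (39 - 55/3)*(-140) = (62/3)*(-140) = -8680/3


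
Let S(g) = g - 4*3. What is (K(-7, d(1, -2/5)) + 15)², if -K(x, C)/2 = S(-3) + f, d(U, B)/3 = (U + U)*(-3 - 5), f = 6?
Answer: 1089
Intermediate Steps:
S(g) = -12 + g (S(g) = g - 12 = -12 + g)
d(U, B) = -48*U (d(U, B) = 3*((U + U)*(-3 - 5)) = 3*((2*U)*(-8)) = 3*(-16*U) = -48*U)
K(x, C) = 18 (K(x, C) = -2*((-12 - 3) + 6) = -2*(-15 + 6) = -2*(-9) = 18)
(K(-7, d(1, -2/5)) + 15)² = (18 + 15)² = 33² = 1089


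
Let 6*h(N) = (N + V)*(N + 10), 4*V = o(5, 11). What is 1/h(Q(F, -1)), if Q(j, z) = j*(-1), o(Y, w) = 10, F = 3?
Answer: -12/7 ≈ -1.7143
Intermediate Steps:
V = 5/2 (V = (¼)*10 = 5/2 ≈ 2.5000)
Q(j, z) = -j
h(N) = (10 + N)*(5/2 + N)/6 (h(N) = ((N + 5/2)*(N + 10))/6 = ((5/2 + N)*(10 + N))/6 = ((10 + N)*(5/2 + N))/6 = (10 + N)*(5/2 + N)/6)
1/h(Q(F, -1)) = 1/(25/6 + (-1*3)²/6 + 25*(-1*3)/12) = 1/(25/6 + (⅙)*(-3)² + (25/12)*(-3)) = 1/(25/6 + (⅙)*9 - 25/4) = 1/(25/6 + 3/2 - 25/4) = 1/(-7/12) = -12/7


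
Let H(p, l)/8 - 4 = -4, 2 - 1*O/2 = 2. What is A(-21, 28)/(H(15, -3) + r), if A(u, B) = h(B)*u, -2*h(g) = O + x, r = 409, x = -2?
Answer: -21/409 ≈ -0.051345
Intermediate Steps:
O = 0 (O = 4 - 2*2 = 4 - 4 = 0)
H(p, l) = 0 (H(p, l) = 32 + 8*(-4) = 32 - 32 = 0)
h(g) = 1 (h(g) = -(0 - 2)/2 = -½*(-2) = 1)
A(u, B) = u (A(u, B) = 1*u = u)
A(-21, 28)/(H(15, -3) + r) = -21/(0 + 409) = -21/409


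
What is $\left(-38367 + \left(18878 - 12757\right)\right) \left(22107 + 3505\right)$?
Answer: $-825884552$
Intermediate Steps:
$\left(-38367 + \left(18878 - 12757\right)\right) \left(22107 + 3505\right) = \left(-38367 + 6121\right) 25612 = \left(-32246\right) 25612 = -825884552$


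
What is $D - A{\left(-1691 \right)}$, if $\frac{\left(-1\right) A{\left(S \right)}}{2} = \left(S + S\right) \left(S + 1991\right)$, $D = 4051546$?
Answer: $2022346$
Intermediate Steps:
$A{\left(S \right)} = - 4 S \left(1991 + S\right)$ ($A{\left(S \right)} = - 2 \left(S + S\right) \left(S + 1991\right) = - 2 \cdot 2 S \left(1991 + S\right) = - 4 S \left(1991 + S\right)$)
$D - A{\left(-1691 \right)} = 4051546 - \left(-4\right) \left(-1691\right) \left(1991 - 1691\right) = 4051546 - \left(-4\right) \left(-1691\right) 300 = 4051546 - 2029200 = 2022346$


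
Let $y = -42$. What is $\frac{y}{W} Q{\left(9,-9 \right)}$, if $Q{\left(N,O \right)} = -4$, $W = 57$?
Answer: $\frac{56}{19} \approx 2.9474$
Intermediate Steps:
$\frac{y}{W} Q{\left(9,-9 \right)} = \frac{1}{57} \left(-42\right) \left(-4\right) = \left(- \frac{14}{19}\right) \left(-4\right) = \frac{56}{19}$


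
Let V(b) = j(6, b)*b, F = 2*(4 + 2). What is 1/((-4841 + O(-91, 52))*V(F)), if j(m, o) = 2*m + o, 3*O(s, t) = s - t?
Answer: -1/1407936 ≈ -7.1026e-7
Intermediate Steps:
O(s, t) = -t/3 + s/3 (O(s, t) = (s - t)/3 = -t/3 + s/3)
j(m, o) = o + 2*m
F = 12 (F = 2*6 = 12)
V(b) = b*(12 + b) (V(b) = (b + 2*6)*b = (b + 12)*b = (12 + b)*b = b*(12 + b))
1/((-4841 + O(-91, 52))*V(F)) = 1/((-4841 + (-1/3*52 + (1/3)*(-91)))*((12*(12 + 12)))) = 1/((-4841 + (-52/3 - 91/3))*((12*24))) = 1/(-4841 - 143/3*288) = (1/288)/(-14666/3) = -3/14666*1/288 = -1/1407936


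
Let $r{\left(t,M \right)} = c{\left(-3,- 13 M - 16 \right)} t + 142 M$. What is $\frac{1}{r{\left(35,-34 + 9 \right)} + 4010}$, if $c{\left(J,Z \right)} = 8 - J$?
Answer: $\frac{1}{845} \approx 0.0011834$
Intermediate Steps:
$r{\left(t,M \right)} = 11 t + 142 M$ ($r{\left(t,M \right)} = \left(8 - -3\right) t + 142 M = \left(8 + 3\right) t + 142 M = 11 t + 142 M$)
$\frac{1}{r{\left(35,-34 + 9 \right)} + 4010} = \frac{1}{\left(11 \cdot 35 + 142 \left(-34 + 9\right)\right) + 4010} = \frac{1}{\left(385 + 142 \left(-25\right)\right) + 4010} = \frac{1}{\left(385 - 3550\right) + 4010} = \frac{1}{-3165 + 4010} = \frac{1}{845}$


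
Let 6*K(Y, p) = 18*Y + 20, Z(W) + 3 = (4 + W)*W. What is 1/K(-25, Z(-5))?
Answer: -3/215 ≈ -0.013953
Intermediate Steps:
Z(W) = -3 + W*(4 + W) (Z(W) = -3 + (4 + W)*W = -3 + W*(4 + W))
K(Y, p) = 10/3 + 3*Y (K(Y, p) = (18*Y + 20)/6 = (20 + 18*Y)/6 = 10/3 + 3*Y)
1/K(-25, Z(-5)) = 1/(10/3 + 3*(-25)) = 1/(10/3 - 75) = 1/(-215/3) = -3/215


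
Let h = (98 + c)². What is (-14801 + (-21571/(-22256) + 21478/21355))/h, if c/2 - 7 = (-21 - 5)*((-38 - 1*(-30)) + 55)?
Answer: -7033634437807/2584662135461120 ≈ -0.0027213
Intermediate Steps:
c = -2430 (c = 14 + 2*((-21 - 5)*((-38 - 1*(-30)) + 55)) = 14 + 2*(-26*((-38 + 30) + 55)) = 14 + 2*(-26*(-8 + 55)) = 14 + 2*(-26*47) = 14 + 2*(-1222) = 14 - 2444 = -2430)
h = 5438224 (h = (98 - 2430)² = (-2332)² = 5438224)
(-14801 + (-21571/(-22256) + 21478/21355))/h = (-14801 + (-21571/(-22256) + 21478/21355))/5438224 = (-14801 + (-21571*(-1/22256) + 21478*(1/21355)))*(1/5438224) = (-14801 + (21571/22256 + 21478/21355))*(1/5438224) = (-14801 + 938663073/475276880)*(1/5438224) = -7033634437807/475276880*1/5438224 = -7033634437807/2584662135461120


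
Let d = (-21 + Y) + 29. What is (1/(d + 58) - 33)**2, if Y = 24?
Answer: 8814961/8100 ≈ 1088.3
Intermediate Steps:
d = 32 (d = (-21 + 24) + 29 = 3 + 29 = 32)
(1/(d + 58) - 33)**2 = (1/(32 + 58) - 33)**2 = (1/90 - 33)**2 = (-2969/90)**2 = 8814961/8100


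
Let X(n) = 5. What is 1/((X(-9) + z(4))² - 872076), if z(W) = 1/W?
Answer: -16/13952775 ≈ -1.1467e-6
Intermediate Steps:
1/((X(-9) + z(4))² - 872076) = 1/((5 + 1/4)² - 872076) = 1/((5 + ¼)² - 872076) = 1/((21/4)² - 872076) = 1/(441/16 - 872076) = 1/(-13952775/16) = -16/13952775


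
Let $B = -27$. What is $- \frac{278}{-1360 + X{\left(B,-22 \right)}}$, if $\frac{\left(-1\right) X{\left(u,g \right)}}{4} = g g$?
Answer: $\frac{139}{1648} \approx 0.084345$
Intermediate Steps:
$X{\left(u,g \right)} = - 4 g^{2}$ ($X{\left(u,g \right)} = - 4 g g = - 4 g^{2}$)
$- \frac{278}{-1360 + X{\left(B,-22 \right)}} = - \frac{278}{-1360 - 4 \left(-22\right)^{2}} = - \frac{278}{-1360 - 1936} = - \frac{278}{-3296} = \left(-278\right) \left(- \frac{1}{3296}\right) = \frac{139}{1648}$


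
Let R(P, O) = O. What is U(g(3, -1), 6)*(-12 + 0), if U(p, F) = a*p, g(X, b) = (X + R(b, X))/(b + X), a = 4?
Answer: -144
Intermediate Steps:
g(X, b) = 2*X/(X + b) (g(X, b) = (X + X)/(b + X) = (2*X)/(X + b) = 2*X/(X + b))
U(p, F) = 4*p
U(g(3, -1), 6)*(-12 + 0) = (4*(2*3/(3 - 1)))*(-12 + 0) = (4*(2*3/2))*(-12) = (4*(2*3*(½)))*(-12) = (4*3)*(-12) = 12*(-12) = -144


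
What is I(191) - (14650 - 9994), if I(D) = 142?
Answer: -4514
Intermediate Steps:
I(191) - (14650 - 9994) = 142 - (14650 - 9994) = 142 - 1*4656 = 142 - 4656 = -4514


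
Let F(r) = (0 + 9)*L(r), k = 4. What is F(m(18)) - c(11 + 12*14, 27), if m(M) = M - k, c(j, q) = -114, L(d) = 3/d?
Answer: 1623/14 ≈ 115.93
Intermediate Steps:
m(M) = -4 + M (m(M) = M - 1*4 = M - 4 = -4 + M)
F(r) = 27/r (F(r) = (0 + 9)*(3/r) = 9*(3/r) = 27/r)
F(m(18)) - c(11 + 12*14, 27) = 27/(-4 + 18) - 1*(-114) = 27/14 + 114 = 1623/14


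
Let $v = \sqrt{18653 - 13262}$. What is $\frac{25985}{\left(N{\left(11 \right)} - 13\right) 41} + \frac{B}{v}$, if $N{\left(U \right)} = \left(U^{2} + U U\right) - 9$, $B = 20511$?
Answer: $\frac{5197}{1804} + \frac{6837 \sqrt{599}}{599} \approx 282.23$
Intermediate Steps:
$v = 3 \sqrt{599}$ ($v = \sqrt{5391} = 3 \sqrt{599} \approx 73.423$)
$N{\left(U \right)} = -9 + 2 U^{2}$ ($N{\left(U \right)} = \left(U^{2} + U^{2}\right) - 9 = 2 U^{2} - 9 = -9 + 2 U^{2}$)
$\frac{25985}{\left(N{\left(11 \right)} - 13\right) 41} + \frac{B}{v} = \frac{25985}{\left(\left(-9 + 2 \cdot 11^{2}\right) - 13\right) 41} + \frac{20511}{3 \sqrt{599}} = \frac{25985}{\left(\left(-9 + 2 \cdot 121\right) - 13\right) 41} + 20511 \frac{\sqrt{599}}{1797} = \frac{25985}{\left(\left(-9 + 242\right) - 13\right) 41} + \frac{6837 \sqrt{599}}{599} = \frac{25985}{\left(233 - 13\right) 41} + \frac{6837 \sqrt{599}}{599} = \frac{25985}{220 \cdot 41} + \frac{6837 \sqrt{599}}{599} = \frac{25985}{9020} + \frac{6837 \sqrt{599}}{599} = 25985 \cdot \frac{1}{9020} + \frac{6837 \sqrt{599}}{599} = \frac{5197}{1804} + \frac{6837 \sqrt{599}}{599}$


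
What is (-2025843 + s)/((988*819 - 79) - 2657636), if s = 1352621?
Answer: 673222/1848543 ≈ 0.36419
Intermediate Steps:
(-2025843 + s)/((988*819 - 79) - 2657636) = (-2025843 + 1352621)/((988*819 - 79) - 2657636) = -673222/((809172 - 79) - 2657636) = -673222/(809093 - 2657636) = -673222/(-1848543) = -673222*(-1/1848543) = 673222/1848543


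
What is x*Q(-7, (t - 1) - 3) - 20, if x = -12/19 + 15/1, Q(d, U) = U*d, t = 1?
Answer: 5353/19 ≈ 281.74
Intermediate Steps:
x = 273/19 (x = -12*1/19 + 15*1 = -12/19 + 15 = 273/19 ≈ 14.368)
x*Q(-7, (t - 1) - 3) - 20 = 273*(((1 - 1) - 3)*(-7))/19 - 20 = 273*((0 - 3)*(-7))/19 - 20 = 273*(-3*(-7))/19 - 20 = (273/19)*21 - 20 = 5733/19 - 20 = 5353/19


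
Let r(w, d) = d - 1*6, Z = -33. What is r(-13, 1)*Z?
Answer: 165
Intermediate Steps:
r(w, d) = -6 + d (r(w, d) = d - 6 = -6 + d)
r(-13, 1)*Z = (-6 + 1)*(-33) = -5*(-33) = 165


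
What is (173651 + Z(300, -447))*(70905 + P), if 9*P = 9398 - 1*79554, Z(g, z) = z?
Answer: 98377966756/9 ≈ 1.0931e+10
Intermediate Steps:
P = -70156/9 (P = (9398 - 1*79554)/9 = (9398 - 79554)/9 = (⅑)*(-70156) = -70156/9 ≈ -7795.1)
(173651 + Z(300, -447))*(70905 + P) = (173651 - 447)*(70905 - 70156/9) = 173204*(567989/9) = 98377966756/9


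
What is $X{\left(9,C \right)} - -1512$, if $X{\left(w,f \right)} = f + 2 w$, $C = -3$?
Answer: $1527$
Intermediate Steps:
$X{\left(9,C \right)} - -1512 = \left(-3 + 2 \cdot 9\right) - -1512 = \left(-3 + 18\right) + 1512 = 15 + 1512 = 1527$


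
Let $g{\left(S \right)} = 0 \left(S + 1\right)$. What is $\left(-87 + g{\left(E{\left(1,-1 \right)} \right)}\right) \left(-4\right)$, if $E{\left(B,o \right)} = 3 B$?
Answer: $348$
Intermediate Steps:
$g{\left(S \right)} = 0$ ($g{\left(S \right)} = 0 \left(1 + S\right) = 0$)
$\left(-87 + g{\left(E{\left(1,-1 \right)} \right)}\right) \left(-4\right) = \left(-87 + 0\right) \left(-4\right) = \left(-87\right) \left(-4\right) = 348$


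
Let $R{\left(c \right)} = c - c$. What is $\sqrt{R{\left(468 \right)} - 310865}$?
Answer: $i \sqrt{310865} \approx 557.55 i$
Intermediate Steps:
$R{\left(c \right)} = 0$
$\sqrt{R{\left(468 \right)} - 310865} = \sqrt{0 - 310865} = \sqrt{-310865} = i \sqrt{310865}$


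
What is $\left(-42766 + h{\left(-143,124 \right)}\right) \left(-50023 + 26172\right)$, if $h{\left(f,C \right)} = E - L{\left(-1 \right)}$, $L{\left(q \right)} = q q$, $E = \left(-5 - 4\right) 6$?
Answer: $1021323671$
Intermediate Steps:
$E = -54$ ($E = \left(-9\right) 6 = -54$)
$L{\left(q \right)} = q^{2}$
$h{\left(f,C \right)} = -55$ ($h{\left(f,C \right)} = -54 - \left(-1\right)^{2} = -54 - 1 = -55$)
$\left(-42766 + h{\left(-143,124 \right)}\right) \left(-50023 + 26172\right) = \left(-42766 - 55\right) \left(-50023 + 26172\right) = \left(-42821\right) \left(-23851\right) = 1021323671$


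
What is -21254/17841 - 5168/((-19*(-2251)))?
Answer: -52695506/40160091 ≈ -1.3121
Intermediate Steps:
-21254/17841 - 5168/((-19*(-2251))) = -21254*1/17841 - 5168/42769 = -21254/17841 - 5168*1/42769 = -21254/17841 - 272/2251 = -52695506/40160091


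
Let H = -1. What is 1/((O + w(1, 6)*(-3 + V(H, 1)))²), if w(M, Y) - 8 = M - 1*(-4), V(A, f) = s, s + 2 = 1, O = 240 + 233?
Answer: 1/177241 ≈ 5.6420e-6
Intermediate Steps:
O = 473
s = -1 (s = -2 + 1 = -1)
V(A, f) = -1
w(M, Y) = 12 + M (w(M, Y) = 8 + (M - 1*(-4)) = 8 + (M + 4) = 8 + (4 + M) = 12 + M)
1/((O + w(1, 6)*(-3 + V(H, 1)))²) = 1/((473 + (12 + 1)*(-3 - 1))²) = 1/((473 + 13*(-4))²) = 1/((473 - 52)²) = 1/(421²) = 1/177241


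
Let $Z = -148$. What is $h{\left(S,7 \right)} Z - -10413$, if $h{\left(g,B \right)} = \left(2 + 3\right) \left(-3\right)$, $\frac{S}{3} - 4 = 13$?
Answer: $12633$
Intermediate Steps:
$S = 51$ ($S = 12 + 3 \cdot 13 = 12 + 39 = 51$)
$h{\left(g,B \right)} = -15$ ($h{\left(g,B \right)} = 5 \left(-3\right) = -15$)
$h{\left(S,7 \right)} Z - -10413 = \left(-15\right) \left(-148\right) - -10413 = 2220 + 10413 = 12633$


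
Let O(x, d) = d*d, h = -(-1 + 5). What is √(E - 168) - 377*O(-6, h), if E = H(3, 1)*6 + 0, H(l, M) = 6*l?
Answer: -6032 + 2*I*√15 ≈ -6032.0 + 7.746*I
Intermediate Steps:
E = 108 (E = (6*3)*6 + 0 = 18*6 + 0 = 108 + 0 = 108)
h = -4 (h = -1*4 = -4)
O(x, d) = d²
√(E - 168) - 377*O(-6, h) = √(108 - 168) - 377*(-4)² = √(-60) - 377*16 = 2*I*√15 - 6032 = -6032 + 2*I*√15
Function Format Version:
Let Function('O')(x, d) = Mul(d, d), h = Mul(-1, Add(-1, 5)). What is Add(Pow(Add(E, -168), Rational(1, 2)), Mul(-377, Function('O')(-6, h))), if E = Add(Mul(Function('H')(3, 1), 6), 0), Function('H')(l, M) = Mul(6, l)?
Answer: Add(-6032, Mul(2, I, Pow(15, Rational(1, 2)))) ≈ Add(-6032.0, Mul(7.7460, I))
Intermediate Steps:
E = 108 (E = Add(Mul(Mul(6, 3), 6), 0) = Add(Mul(18, 6), 0) = Add(108, 0) = 108)
h = -4 (h = Mul(-1, 4) = -4)
Function('O')(x, d) = Pow(d, 2)
Add(Pow(Add(E, -168), Rational(1, 2)), Mul(-377, Function('O')(-6, h))) = Add(Pow(Add(108, -168), Rational(1, 2)), Mul(-377, Pow(-4, 2))) = Add(Pow(-60, Rational(1, 2)), Mul(-377, 16)) = Add(Mul(2, I, Pow(15, Rational(1, 2))), -6032) = Add(-6032, Mul(2, I, Pow(15, Rational(1, 2))))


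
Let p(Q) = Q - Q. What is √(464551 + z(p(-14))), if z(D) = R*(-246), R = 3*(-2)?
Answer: √466027 ≈ 682.66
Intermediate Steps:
R = -6
p(Q) = 0
z(D) = 1476 (z(D) = -6*(-246) = 1476)
√(464551 + z(p(-14))) = √(464551 + 1476) = √466027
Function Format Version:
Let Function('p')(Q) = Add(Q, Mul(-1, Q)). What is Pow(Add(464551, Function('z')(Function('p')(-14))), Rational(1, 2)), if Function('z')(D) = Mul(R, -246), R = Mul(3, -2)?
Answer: Pow(466027, Rational(1, 2)) ≈ 682.66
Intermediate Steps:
R = -6
Function('p')(Q) = 0
Function('z')(D) = 1476 (Function('z')(D) = Mul(-6, -246) = 1476)
Pow(Add(464551, Function('z')(Function('p')(-14))), Rational(1, 2)) = Pow(Add(464551, 1476), Rational(1, 2)) = Pow(466027, Rational(1, 2))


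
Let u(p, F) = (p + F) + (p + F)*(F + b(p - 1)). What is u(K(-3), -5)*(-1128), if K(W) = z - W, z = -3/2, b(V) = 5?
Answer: 3948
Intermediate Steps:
z = -3/2 (z = -3*½ = -3/2 ≈ -1.5000)
K(W) = -3/2 - W
u(p, F) = F + p + (5 + F)*(F + p) (u(p, F) = (p + F) + (p + F)*(F + 5) = (F + p) + (F + p)*(5 + F) = (F + p) + (5 + F)*(F + p) = F + p + (5 + F)*(F + p))
u(K(-3), -5)*(-1128) = ((-5)² + 6*(-5) + 6*(-3/2 - 1*(-3)) - 5*(-3/2 - 1*(-3)))*(-1128) = (25 - 30 + 6*(-3/2 + 3) - 5*(-3/2 + 3))*(-1128) = (25 - 30 + 6*(3/2) - 5*3/2)*(-1128) = (25 - 30 + 9 - 15/2)*(-1128) = -7/2*(-1128) = 3948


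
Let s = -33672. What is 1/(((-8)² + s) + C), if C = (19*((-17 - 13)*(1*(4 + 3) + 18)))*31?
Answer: -1/475358 ≈ -2.1037e-6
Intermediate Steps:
C = -441750 (C = (19*(-30*(1*7 + 18)))*31 = (19*(-30*(7 + 18)))*31 = (19*(-30*25))*31 = (19*(-750))*31 = -14250*31 = -441750)
1/(((-8)² + s) + C) = 1/(((-8)² - 33672) - 441750) = 1/((64 - 33672) - 441750) = 1/(-33608 - 441750) = 1/(-475358) = -1/475358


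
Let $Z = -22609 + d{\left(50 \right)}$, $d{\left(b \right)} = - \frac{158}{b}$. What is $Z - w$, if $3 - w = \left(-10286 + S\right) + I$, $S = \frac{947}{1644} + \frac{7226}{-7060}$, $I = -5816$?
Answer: $- \frac{561726664583}{14508300} \approx -38718.0$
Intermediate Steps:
$S = - \frac{1298431}{2901660}$ ($S = 947 \cdot \frac{1}{1644} + 7226 \left(- \frac{1}{7060}\right) = \frac{947}{1644} - \frac{3613}{3530} = - \frac{1298431}{2901660} \approx -0.44748$)
$Z = - \frac{565304}{25}$ ($Z = -22609 - \frac{158}{50} = -22609 - \frac{79}{25} = - \frac{565304}{25} \approx -22612.0$)
$w = \frac{46732532731}{2901660}$ ($w = 3 - \left(\left(-10286 - \frac{1298431}{2901660}\right) - 5816\right) = 3 - \left(- \frac{29847773191}{2901660} - 5816\right) = 3 - - \frac{46723827751}{2901660} = 3 + \frac{46723827751}{2901660} = \frac{46732532731}{2901660} \approx 16105.0$)
$Z - w = - \frac{565304}{25} - \frac{46732532731}{2901660} = - \frac{561726664583}{14508300}$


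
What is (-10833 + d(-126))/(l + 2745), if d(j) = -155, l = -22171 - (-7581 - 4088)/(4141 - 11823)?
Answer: 84409816/149242201 ≈ 0.56559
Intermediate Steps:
l = -170329291/7682 (l = -22171 - (-11669)/(-7682) = -22171 - (-11669)*(-1)/7682 = -22171 - 1*11669/7682 = -22171 - 11669/7682 = -170329291/7682 ≈ -22173.)
(-10833 + d(-126))/(l + 2745) = (-10833 - 155)/(-170329291/7682 + 2745) = -10988/(-149242201/7682) = -10988*(-7682/149242201) = 84409816/149242201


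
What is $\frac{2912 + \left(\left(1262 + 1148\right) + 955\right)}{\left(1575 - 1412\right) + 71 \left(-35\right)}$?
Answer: $- \frac{6277}{2322} \approx -2.7033$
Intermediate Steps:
$\frac{2912 + \left(\left(1262 + 1148\right) + 955\right)}{\left(1575 - 1412\right) + 71 \left(-35\right)} = \frac{2912 + \left(2410 + 955\right)}{163 - 2485} = \frac{2912 + 3365}{-2322} = 6277 \left(- \frac{1}{2322}\right) = - \frac{6277}{2322}$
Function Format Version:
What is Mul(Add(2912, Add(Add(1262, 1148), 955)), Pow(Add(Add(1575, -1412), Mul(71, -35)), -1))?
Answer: Rational(-6277, 2322) ≈ -2.7033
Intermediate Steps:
Mul(Add(2912, Add(Add(1262, 1148), 955)), Pow(Add(Add(1575, -1412), Mul(71, -35)), -1)) = Mul(Add(2912, Add(2410, 955)), Pow(Add(163, -2485), -1)) = Mul(Add(2912, 3365), Pow(-2322, -1)) = Mul(6277, Rational(-1, 2322)) = Rational(-6277, 2322)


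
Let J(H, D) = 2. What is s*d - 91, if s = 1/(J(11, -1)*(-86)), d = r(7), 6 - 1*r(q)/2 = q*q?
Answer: -181/2 ≈ -90.500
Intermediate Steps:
r(q) = 12 - 2*q² (r(q) = 12 - 2*q*q = 12 - 2*q²)
d = -86 (d = 12 - 2*7² = 12 - 2*49 = 12 - 98 = -86)
s = -1/172 (s = 1/(2*(-86)) = (½)*(-1/86) = -1/172 ≈ -0.0058140)
s*d - 91 = -1/172*(-86) - 91 = ½ - 91 = -181/2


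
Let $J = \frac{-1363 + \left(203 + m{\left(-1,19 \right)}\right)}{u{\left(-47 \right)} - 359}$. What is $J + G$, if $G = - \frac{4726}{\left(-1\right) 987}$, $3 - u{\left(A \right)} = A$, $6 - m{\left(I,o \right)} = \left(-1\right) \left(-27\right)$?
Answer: $\frac{875327}{101661} \approx 8.6103$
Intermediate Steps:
$m{\left(I,o \right)} = -21$ ($m{\left(I,o \right)} = 6 - \left(-1\right) \left(-27\right) = 6 - 27 = -21$)
$u{\left(A \right)} = 3 - A$
$G = \frac{4726}{987}$ ($G = - \frac{4726}{-987} = \left(-4726\right) \left(- \frac{1}{987}\right) = \frac{4726}{987} \approx 4.7882$)
$J = \frac{1181}{309}$ ($J = \frac{-1363 + \left(203 - 21\right)}{\left(3 - -47\right) - 359} = \frac{-1363 + 182}{\left(3 + 47\right) - 359} = - \frac{1181}{50 - 359} = - \frac{1181}{-309} = \left(-1181\right) \left(- \frac{1}{309}\right) = \frac{1181}{309} \approx 3.822$)
$J + G = \frac{1181}{309} + \frac{4726}{987} = \frac{875327}{101661}$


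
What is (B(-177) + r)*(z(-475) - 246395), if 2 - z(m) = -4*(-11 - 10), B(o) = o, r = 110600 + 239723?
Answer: -86302935642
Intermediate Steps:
r = 350323
z(m) = -82 (z(m) = 2 - (-4)*(-11 - 10) = 2 - (-4)*(-21) = 2 - 1*84 = 2 - 84 = -82)
(B(-177) + r)*(z(-475) - 246395) = (-177 + 350323)*(-82 - 246395) = 350146*(-246477) = -86302935642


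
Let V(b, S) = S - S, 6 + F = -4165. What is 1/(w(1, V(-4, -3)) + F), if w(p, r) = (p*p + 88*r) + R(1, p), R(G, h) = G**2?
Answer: -1/4169 ≈ -0.00023987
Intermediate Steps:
F = -4171 (F = -6 - 4165 = -4171)
V(b, S) = 0
w(p, r) = 1 + p**2 + 88*r (w(p, r) = (p*p + 88*r) + 1**2 = (p**2 + 88*r) + 1 = 1 + p**2 + 88*r)
1/(w(1, V(-4, -3)) + F) = 1/((1 + 1**2 + 88*0) - 4171) = 1/((1 + 1 + 0) - 4171) = 1/(2 - 4171) = 1/(-4169) = -1/4169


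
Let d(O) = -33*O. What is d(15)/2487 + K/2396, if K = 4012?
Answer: 732652/496571 ≈ 1.4754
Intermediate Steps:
d(15)/2487 + K/2396 = -33*15/2487 + 4012/2396 = -495*1/2487 + 4012*(1/2396) = -165/829 + 1003/599 = 732652/496571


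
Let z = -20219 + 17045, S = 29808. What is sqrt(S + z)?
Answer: sqrt(26634) ≈ 163.20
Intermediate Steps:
z = -3174
sqrt(S + z) = sqrt(29808 - 3174) = sqrt(26634)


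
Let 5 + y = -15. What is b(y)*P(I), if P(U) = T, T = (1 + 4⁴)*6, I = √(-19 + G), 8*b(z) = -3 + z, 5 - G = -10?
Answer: -17733/4 ≈ -4433.3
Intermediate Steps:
G = 15 (G = 5 - 1*(-10) = 5 + 10 = 15)
y = -20 (y = -5 - 15 = -20)
b(z) = -3/8 + z/8 (b(z) = (-3 + z)/8 = -3/8 + z/8)
I = 2*I (I = √(-19 + 15) = √(-4) = 2*I ≈ 2.0*I)
T = 1542 (T = (1 + 256)*6 = 257*6 = 1542)
P(U) = 1542
b(y)*P(I) = (-3/8 + (⅛)*(-20))*1542 = (-3/8 - 5/2)*1542 = -23/8*1542 = -17733/4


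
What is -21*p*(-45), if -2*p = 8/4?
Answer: -945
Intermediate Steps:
p = -1 (p = -4/4 = -½*2 = -1)
-21*p*(-45) = -21*(-1)*(-45) = 21*(-45) = -945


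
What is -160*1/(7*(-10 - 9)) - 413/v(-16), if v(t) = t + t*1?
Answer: 60049/4256 ≈ 14.109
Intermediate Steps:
v(t) = 2*t (v(t) = t + t = 2*t)
-160*1/(7*(-10 - 9)) - 413/v(-16) = -160*1/(7*(-10 - 9)) - 413/(2*(-16)) = -160/((-19*7)) - 413/(-32) = -160/(-133) - 413*(-1/32) = -160*(-1/133) + 413/32 = 160/133 + 413/32 = 60049/4256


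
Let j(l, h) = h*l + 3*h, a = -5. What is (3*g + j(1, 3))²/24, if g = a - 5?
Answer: 27/2 ≈ 13.500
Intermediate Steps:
j(l, h) = 3*h + h*l
g = -10 (g = -5 - 5 = -10)
(3*g + j(1, 3))²/24 = (3*(-10) + 3*(3 + 1))²/24 = (-30 + 3*4)²*(1/24) = (-30 + 12)²*(1/24) = (-18)²*(1/24) = 324*(1/24) = 27/2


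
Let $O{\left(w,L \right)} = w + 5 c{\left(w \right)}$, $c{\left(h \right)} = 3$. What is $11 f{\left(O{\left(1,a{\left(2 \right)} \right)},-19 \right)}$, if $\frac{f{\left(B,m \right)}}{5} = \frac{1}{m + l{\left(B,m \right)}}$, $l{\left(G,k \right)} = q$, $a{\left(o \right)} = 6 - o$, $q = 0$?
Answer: $- \frac{55}{19} \approx -2.8947$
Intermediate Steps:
$l{\left(G,k \right)} = 0$
$O{\left(w,L \right)} = 15 + w$ ($O{\left(w,L \right)} = w + 5 \cdot 3 = w + 15 = 15 + w$)
$f{\left(B,m \right)} = \frac{5}{m}$ ($f{\left(B,m \right)} = \frac{5}{m + 0} = \frac{5}{m}$)
$11 f{\left(O{\left(1,a{\left(2 \right)} \right)},-19 \right)} = 11 \frac{5}{-19} = 11 \cdot 5 \left(- \frac{1}{19}\right) = 11 \left(- \frac{5}{19}\right) = - \frac{55}{19}$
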